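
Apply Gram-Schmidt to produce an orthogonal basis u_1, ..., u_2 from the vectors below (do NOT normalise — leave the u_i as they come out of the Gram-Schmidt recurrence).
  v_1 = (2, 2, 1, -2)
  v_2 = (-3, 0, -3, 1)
Orthogonal basis:
  u_1 = (2, 2, 1, -2)
  u_2 = (-17/13, 22/13, -28/13, -9/13)

Apply the Gram-Schmidt recurrence
  u_1 = v_1
  u_i = v_i − Σ_{j<i} ((v_i · u_j) / (u_j · u_j)) · u_j.

Step by step this gives:
  u_1 = (2, 2, 1, -2)
  u_2 = (-17/13, 22/13, -28/13, -9/13)

Orthogonality check:
  u_2 · u_1 = 0 (should be 0)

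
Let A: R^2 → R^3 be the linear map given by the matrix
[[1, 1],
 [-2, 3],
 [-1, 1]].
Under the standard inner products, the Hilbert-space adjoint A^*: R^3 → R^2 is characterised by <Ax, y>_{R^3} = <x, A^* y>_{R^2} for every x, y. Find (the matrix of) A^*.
A^* = A^T =
[[1, -2, -1],
 [1, 3, 1]]

For real matrices with standard dot products, the defining identity <Ax, y> = <x, A^* y> gives (Ax)^T y = x^T (A^*) y, i.e. x^T A^T y = x^T (A^*) y. Since this holds for all x, y, we must have A^* = A^T. Therefore
A^* =
[[1, -2, -1],
 [1, 3, 1]].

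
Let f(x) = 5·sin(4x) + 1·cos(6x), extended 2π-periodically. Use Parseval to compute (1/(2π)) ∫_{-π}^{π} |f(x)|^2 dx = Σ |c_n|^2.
Σ |c_n|^2 = 13

Expand |f|^2 and use orthogonality of {sin(nx), cos(mx)} on [-π, π]:
  ∫_{-π}^{π} sin(nx)^2 dx = π, ∫ cos(mx)^2 dx = π, and cross terms integrate to 0.
So ∫_{-π}^{π} f(x)^2 dx = 5^2 · π + 1^2 · π = (25 + 1)π.
Divide by 2π: (25 + 1)/2 = 13.
By Parseval, this equals Σ |c_n|^2.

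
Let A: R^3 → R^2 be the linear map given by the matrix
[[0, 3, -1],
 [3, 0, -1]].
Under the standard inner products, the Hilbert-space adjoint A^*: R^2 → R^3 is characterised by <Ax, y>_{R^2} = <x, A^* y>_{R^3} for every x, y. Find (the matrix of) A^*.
A^* = A^T =
[[0, 3],
 [3, 0],
 [-1, -1]]

For real matrices with standard dot products, the defining identity <Ax, y> = <x, A^* y> gives (Ax)^T y = x^T (A^*) y, i.e. x^T A^T y = x^T (A^*) y. Since this holds for all x, y, we must have A^* = A^T. Therefore
A^* =
[[0, 3],
 [3, 0],
 [-1, -1]].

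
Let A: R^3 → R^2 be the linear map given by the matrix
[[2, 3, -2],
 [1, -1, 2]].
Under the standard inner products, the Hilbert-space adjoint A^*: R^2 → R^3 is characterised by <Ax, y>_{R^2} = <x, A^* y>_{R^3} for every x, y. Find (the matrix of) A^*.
A^* = A^T =
[[2, 1],
 [3, -1],
 [-2, 2]]

For real matrices with standard dot products, the defining identity <Ax, y> = <x, A^* y> gives (Ax)^T y = x^T (A^*) y, i.e. x^T A^T y = x^T (A^*) y. Since this holds for all x, y, we must have A^* = A^T. Therefore
A^* =
[[2, 1],
 [3, -1],
 [-2, 2]].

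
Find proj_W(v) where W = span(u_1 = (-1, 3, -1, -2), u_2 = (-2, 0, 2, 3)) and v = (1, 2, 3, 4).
proj_W(v) = (-134/73, -6/73, 138/73, 208/73)

Set up U = [u_1 | ... | u_2] ∈ R^(4×2). The projector onto W = col(U) is P = U (U^T U)^(-1) U^T.
Compute U^T U =
  [15, -6]
  [-6, 17],
and U^T v = (-6, 16).
Solve U^T U · c = U^T v for the coefficients: c = (-2/73, 68/73). The projection is proj_W(v) = U c.
Check: (v - proj_W(v)) · u_1 = 0  (should be 0).
Check: (v - proj_W(v)) · u_2 = 0  (should be 0).
Result: proj_W(v) = (-134/73, -6/73, 138/73, 208/73).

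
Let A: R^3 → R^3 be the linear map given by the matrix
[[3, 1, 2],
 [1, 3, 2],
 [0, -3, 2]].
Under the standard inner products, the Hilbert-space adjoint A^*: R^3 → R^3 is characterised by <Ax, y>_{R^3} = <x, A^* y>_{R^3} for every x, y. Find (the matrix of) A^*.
A^* = A^T =
[[3, 1, 0],
 [1, 3, -3],
 [2, 2, 2]]

For real matrices with standard dot products, the defining identity <Ax, y> = <x, A^* y> gives (Ax)^T y = x^T (A^*) y, i.e. x^T A^T y = x^T (A^*) y. Since this holds for all x, y, we must have A^* = A^T. Therefore
A^* =
[[3, 1, 0],
 [1, 3, -3],
 [2, 2, 2]].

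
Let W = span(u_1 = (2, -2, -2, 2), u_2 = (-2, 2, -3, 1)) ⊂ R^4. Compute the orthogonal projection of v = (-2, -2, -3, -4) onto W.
proj_W(v) = (-29/36, 29/36, -7/12, 1/36)

Set up U = [u_1 | ... | u_2] ∈ R^(4×2). The projector onto W = col(U) is P = U (U^T U)^(-1) U^T.
Compute U^T U =
  [16, 0]
  [0, 18],
and U^T v = (-2, 5).
Solve U^T U · c = U^T v for the coefficients: c = (-1/8, 5/18). The projection is proj_W(v) = U c.
Check: (v - proj_W(v)) · u_1 = 0  (should be 0).
Check: (v - proj_W(v)) · u_2 = 0  (should be 0).
Result: proj_W(v) = (-29/36, 29/36, -7/12, 1/36).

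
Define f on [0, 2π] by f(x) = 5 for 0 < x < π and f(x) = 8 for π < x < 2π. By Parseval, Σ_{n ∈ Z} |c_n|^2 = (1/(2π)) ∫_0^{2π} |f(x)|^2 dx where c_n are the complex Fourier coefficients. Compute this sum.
Σ |c_n|^2 = 89/2

Parseval equates the L^2 energy of f (normalised by 1/(2π)) with the ℓ^2 sum of its Fourier coefficients: (1/(2π)) ∫_0^{2π} |f|^2 = Σ |c_n|^2.
Compute the left side: (1/(2π)) [∫_0^π 5^2 dx + ∫_π^{2π} 8^2 dx] = (1/(2π)) · (25π + 64π) = (25 + 64)/2 = 89/2.
So Σ_{n ∈ Z} |c_n|^2 = 89/2.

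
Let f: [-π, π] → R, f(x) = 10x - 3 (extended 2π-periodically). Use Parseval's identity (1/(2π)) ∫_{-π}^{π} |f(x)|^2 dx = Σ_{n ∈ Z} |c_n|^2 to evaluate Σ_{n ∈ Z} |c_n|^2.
Σ |c_n|^2 = 100π^2/3 + 9

Expand and integrate term by term over [-π, π]:
  ∫ (10x)^2 dx = 100·(2π^3/3); ∫ 2·10·(-3)·x dx = 0 (odd integrand); ∫ (-3)^2 dx = 9·2π.
So (1/(2π)) ∫_{-π}^{π} (10x - 3)^2 dx = 100π^2/3 + 9 = 100π^2/3 + 9.
Parseval ⇒ Σ |c_n|^2 = 100π^2/3 + 9.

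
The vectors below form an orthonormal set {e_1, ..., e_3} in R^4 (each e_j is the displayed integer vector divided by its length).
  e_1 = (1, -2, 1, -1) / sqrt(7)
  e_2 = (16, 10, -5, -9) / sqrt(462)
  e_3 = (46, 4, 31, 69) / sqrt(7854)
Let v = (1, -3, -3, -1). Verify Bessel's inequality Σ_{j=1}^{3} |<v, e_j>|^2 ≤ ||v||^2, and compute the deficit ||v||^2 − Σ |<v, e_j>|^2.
Σ |<v, e_j>|^2 = 699/119; ||v||^2 = 20; deficit = 1681/119

Write each e_j = u_j / sqrt(<u_j, u_j>) where u_j is the displayed integer vector. Then <v, e_j> = <v, u_j> / sqrt(<u_j, u_j>), so |<v, e_j>|^2 = <v, u_j>^2 / <u_j, u_j>.
Coefficients: <v, e_1> = 5/sqrt(7), <v, e_2> = 10/sqrt(462), <v, e_3> = -128/sqrt(7854).
Square and sum: Σ |<v, e_j>|^2 = 699/119.
Compute ||v||^2 = v·v = 20.
Deficit = 20 − 699/119 = 1681/119 ≥ 0, confirming Bessel's inequality. (The deficit equals ||v − Σ <v,e_j> e_j||^2, the squared distance from v to span{e_j}.)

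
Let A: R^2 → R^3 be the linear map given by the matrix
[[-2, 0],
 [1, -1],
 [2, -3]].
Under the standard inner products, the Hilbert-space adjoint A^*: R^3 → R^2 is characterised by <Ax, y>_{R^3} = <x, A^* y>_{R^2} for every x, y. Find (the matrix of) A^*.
A^* = A^T =
[[-2, 1, 2],
 [0, -1, -3]]

For real matrices with standard dot products, the defining identity <Ax, y> = <x, A^* y> gives (Ax)^T y = x^T (A^*) y, i.e. x^T A^T y = x^T (A^*) y. Since this holds for all x, y, we must have A^* = A^T. Therefore
A^* =
[[-2, 1, 2],
 [0, -1, -3]].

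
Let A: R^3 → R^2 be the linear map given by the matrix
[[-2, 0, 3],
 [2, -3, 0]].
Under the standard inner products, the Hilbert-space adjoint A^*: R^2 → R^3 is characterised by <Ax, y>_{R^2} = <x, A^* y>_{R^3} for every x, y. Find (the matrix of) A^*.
A^* = A^T =
[[-2, 2],
 [0, -3],
 [3, 0]]

For real matrices with standard dot products, the defining identity <Ax, y> = <x, A^* y> gives (Ax)^T y = x^T (A^*) y, i.e. x^T A^T y = x^T (A^*) y. Since this holds for all x, y, we must have A^* = A^T. Therefore
A^* =
[[-2, 2],
 [0, -3],
 [3, 0]].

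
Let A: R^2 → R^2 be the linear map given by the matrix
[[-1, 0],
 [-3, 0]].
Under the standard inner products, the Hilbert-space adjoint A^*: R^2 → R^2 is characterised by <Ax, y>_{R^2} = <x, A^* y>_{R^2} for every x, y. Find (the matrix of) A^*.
A^* = A^T =
[[-1, -3],
 [0, 0]]

For real matrices with standard dot products, the defining identity <Ax, y> = <x, A^* y> gives (Ax)^T y = x^T (A^*) y, i.e. x^T A^T y = x^T (A^*) y. Since this holds for all x, y, we must have A^* = A^T. Therefore
A^* =
[[-1, -3],
 [0, 0]].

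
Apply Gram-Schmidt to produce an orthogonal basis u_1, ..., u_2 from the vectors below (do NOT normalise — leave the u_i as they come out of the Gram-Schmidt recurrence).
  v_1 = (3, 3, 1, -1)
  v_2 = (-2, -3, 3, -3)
Orthogonal basis:
  u_1 = (3, 3, 1, -1)
  u_2 = (-13/20, -33/20, 69/20, -69/20)

Apply the Gram-Schmidt recurrence
  u_1 = v_1
  u_i = v_i − Σ_{j<i} ((v_i · u_j) / (u_j · u_j)) · u_j.

Step by step this gives:
  u_1 = (3, 3, 1, -1)
  u_2 = (-13/20, -33/20, 69/20, -69/20)

Orthogonality check:
  u_2 · u_1 = 0 (should be 0)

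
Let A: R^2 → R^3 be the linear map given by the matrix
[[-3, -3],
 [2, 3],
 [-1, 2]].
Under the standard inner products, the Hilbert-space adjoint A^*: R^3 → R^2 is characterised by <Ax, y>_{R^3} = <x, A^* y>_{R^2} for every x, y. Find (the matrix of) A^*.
A^* = A^T =
[[-3, 2, -1],
 [-3, 3, 2]]

For real matrices with standard dot products, the defining identity <Ax, y> = <x, A^* y> gives (Ax)^T y = x^T (A^*) y, i.e. x^T A^T y = x^T (A^*) y. Since this holds for all x, y, we must have A^* = A^T. Therefore
A^* =
[[-3, 2, -1],
 [-3, 3, 2]].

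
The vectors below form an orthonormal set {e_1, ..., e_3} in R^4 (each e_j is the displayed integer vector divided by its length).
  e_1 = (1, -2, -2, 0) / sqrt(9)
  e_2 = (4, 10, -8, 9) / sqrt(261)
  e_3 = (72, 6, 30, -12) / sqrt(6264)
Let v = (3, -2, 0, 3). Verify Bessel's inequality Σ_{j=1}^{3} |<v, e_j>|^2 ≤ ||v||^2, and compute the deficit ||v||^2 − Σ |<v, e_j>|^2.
Σ |<v, e_j>|^2 = 34/3; ||v||^2 = 22; deficit = 32/3

Write each e_j = u_j / sqrt(<u_j, u_j>) where u_j is the displayed integer vector. Then <v, e_j> = <v, u_j> / sqrt(<u_j, u_j>), so |<v, e_j>|^2 = <v, u_j>^2 / <u_j, u_j>.
Coefficients: <v, e_1> = 7/sqrt(9), <v, e_2> = 19/sqrt(261), <v, e_3> = 168/sqrt(6264).
Square and sum: Σ |<v, e_j>|^2 = 34/3.
Compute ||v||^2 = v·v = 22.
Deficit = 22 − 34/3 = 32/3 ≥ 0, confirming Bessel's inequality. (The deficit equals ||v − Σ <v,e_j> e_j||^2, the squared distance from v to span{e_j}.)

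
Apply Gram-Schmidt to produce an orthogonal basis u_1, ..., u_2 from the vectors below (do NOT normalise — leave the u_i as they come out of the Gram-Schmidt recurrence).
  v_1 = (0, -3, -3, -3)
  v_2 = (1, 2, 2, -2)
Orthogonal basis:
  u_1 = (0, -3, -3, -3)
  u_2 = (1, 4/3, 4/3, -8/3)

Apply the Gram-Schmidt recurrence
  u_1 = v_1
  u_i = v_i − Σ_{j<i} ((v_i · u_j) / (u_j · u_j)) · u_j.

Step by step this gives:
  u_1 = (0, -3, -3, -3)
  u_2 = (1, 4/3, 4/3, -8/3)

Orthogonality check:
  u_2 · u_1 = 0 (should be 0)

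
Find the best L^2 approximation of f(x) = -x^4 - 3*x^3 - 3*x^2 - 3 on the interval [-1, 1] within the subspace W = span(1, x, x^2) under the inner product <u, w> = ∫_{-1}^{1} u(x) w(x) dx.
g(x) = -27*x^2/7 - 9*x/5 - 102/35

The best approximation g ∈ W is the orthogonal projection of f onto W. Writing g = a_0 + a_1 x + a_2 x^2, the coefficients solve the normal equations G · a = b where
  G_{ij} = <φ_i, φ_j> and b_i = <f, φ_i>, with φ_0 = 1, φ_1 = x, φ_2 = x^2.
G =
  [2, 0, 2/3]
  [0, 2/3, 0]
  [2/3, 0, 2/5],
b = (-42/5, -6/5, -122/35).
Solving gives a_0 = -102/35, a_1 = -9/5, a_2 = -27/7, so
  g(x) = -27*x^2/7 - 9*x/5 - 102/35.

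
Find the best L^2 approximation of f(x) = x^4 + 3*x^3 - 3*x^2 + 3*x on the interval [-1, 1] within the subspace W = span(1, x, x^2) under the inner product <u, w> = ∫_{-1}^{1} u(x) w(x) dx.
g(x) = -15*x^2/7 + 24*x/5 - 3/35

The best approximation g ∈ W is the orthogonal projection of f onto W. Writing g = a_0 + a_1 x + a_2 x^2, the coefficients solve the normal equations G · a = b where
  G_{ij} = <φ_i, φ_j> and b_i = <f, φ_i>, with φ_0 = 1, φ_1 = x, φ_2 = x^2.
G =
  [2, 0, 2/3]
  [0, 2/3, 0]
  [2/3, 0, 2/5],
b = (-8/5, 16/5, -32/35).
Solving gives a_0 = -3/35, a_1 = 24/5, a_2 = -15/7, so
  g(x) = -15*x^2/7 + 24*x/5 - 3/35.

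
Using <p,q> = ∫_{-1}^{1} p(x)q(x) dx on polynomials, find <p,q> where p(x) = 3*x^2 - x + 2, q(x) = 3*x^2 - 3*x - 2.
<p,q> = -12/5

Expand the product: p(x)·q(x) = 9*x^4 - 12*x^3 + 3*x^2 - 4*x - 4.
∫_{-1}^{1} of each monomial x^k gives [2/(k+1) if k even, 0 if k odd]. Integrating term-by-term (or equivalently evaluating the antiderivative F(x) = 9*x^5/5 - 3*x^4 + x^3 - 2*x^2 - 4*x at the endpoints):
  F(1) − F(−1) = -31/5 − (-19/5) = -12/5.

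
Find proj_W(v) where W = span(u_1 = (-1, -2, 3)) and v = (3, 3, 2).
proj_W(v) = (3/14, 3/7, -9/14)

Set up U = [u_1 | ... | u_1] ∈ R^(3×1). The projector onto W = col(U) is P = U (U^T U)^(-1) U^T.
Compute U^T U =
  [14],
and U^T v = (-3).
Solve U^T U · c = U^T v for the coefficients: c = (-3/14). The projection is proj_W(v) = U c.
Check: (v - proj_W(v)) · u_1 = 0  (should be 0).
Result: proj_W(v) = (3/14, 3/7, -9/14).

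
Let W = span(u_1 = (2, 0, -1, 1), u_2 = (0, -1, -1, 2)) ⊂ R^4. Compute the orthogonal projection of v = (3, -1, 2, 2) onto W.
proj_W(v) = (2, 0, -1, 1)

Set up U = [u_1 | ... | u_2] ∈ R^(4×2). The projector onto W = col(U) is P = U (U^T U)^(-1) U^T.
Compute U^T U =
  [6, 3]
  [3, 6],
and U^T v = (6, 3).
Solve U^T U · c = U^T v for the coefficients: c = (1, 0). The projection is proj_W(v) = U c.
Check: (v - proj_W(v)) · u_1 = 0  (should be 0).
Check: (v - proj_W(v)) · u_2 = 0  (should be 0).
Result: proj_W(v) = (2, 0, -1, 1).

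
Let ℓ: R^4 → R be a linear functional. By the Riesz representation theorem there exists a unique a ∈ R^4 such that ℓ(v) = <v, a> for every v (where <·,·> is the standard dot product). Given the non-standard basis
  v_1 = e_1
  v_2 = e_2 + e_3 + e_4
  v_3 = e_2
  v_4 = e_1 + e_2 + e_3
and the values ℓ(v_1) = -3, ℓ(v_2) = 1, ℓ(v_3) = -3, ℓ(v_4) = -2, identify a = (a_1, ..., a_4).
a = (-3, -3, 4, 0)

Write a = (a_1, ..., a_4) in the standard basis. For each basis vector v_i, ℓ(v_i) = <v_i, a> is a linear equation in the a_j's. Collect the n equations into a matrix system V a = ℓ, where row i of V is v_i (expressed in the standard basis). Since V is invertible (lower-triangular with 1s on the diagonal, up to permutation), solve by back-substitution:
  V =
[[1, 0, 0, 0],
 [0, 1, 1, 1],
 [0, 1, 0, 0],
 [1, 1, 1, 0]]
  V a = (-3, 1, -3, -2)
Solving gives a = (-3, -3, 4, 0).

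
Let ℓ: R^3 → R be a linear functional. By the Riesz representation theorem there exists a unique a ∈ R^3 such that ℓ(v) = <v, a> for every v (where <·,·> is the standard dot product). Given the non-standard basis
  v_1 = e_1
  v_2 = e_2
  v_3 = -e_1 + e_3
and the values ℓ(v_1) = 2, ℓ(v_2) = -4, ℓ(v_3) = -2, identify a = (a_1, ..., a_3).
a = (2, -4, 0)

Write a = (a_1, ..., a_3) in the standard basis. For each basis vector v_i, ℓ(v_i) = <v_i, a> is a linear equation in the a_j's. Collect the n equations into a matrix system V a = ℓ, where row i of V is v_i (expressed in the standard basis). Since V is invertible (lower-triangular with 1s on the diagonal, up to permutation), solve by back-substitution:
  V =
[[1, 0, 0],
 [0, 1, 0],
 [-1, 0, 1]]
  V a = (2, -4, -2)
Solving gives a = (2, -4, 0).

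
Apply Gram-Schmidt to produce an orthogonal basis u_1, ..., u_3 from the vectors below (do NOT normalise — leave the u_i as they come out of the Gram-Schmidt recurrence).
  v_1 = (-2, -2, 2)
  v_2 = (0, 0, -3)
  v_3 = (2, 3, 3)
Orthogonal basis:
  u_1 = (-2, -2, 2)
  u_2 = (-1, -1, -2)
  u_3 = (-1/2, 1/2, 0)

Apply the Gram-Schmidt recurrence
  u_1 = v_1
  u_i = v_i − Σ_{j<i} ((v_i · u_j) / (u_j · u_j)) · u_j.

Step by step this gives:
  u_1 = (-2, -2, 2)
  u_2 = (-1, -1, -2)
  u_3 = (-1/2, 1/2, 0)

Orthogonality check:
  u_2 · u_1 = 0 (should be 0)
  u_3 · u_1 = 0 (should be 0)
  u_3 · u_2 = 0 (should be 0)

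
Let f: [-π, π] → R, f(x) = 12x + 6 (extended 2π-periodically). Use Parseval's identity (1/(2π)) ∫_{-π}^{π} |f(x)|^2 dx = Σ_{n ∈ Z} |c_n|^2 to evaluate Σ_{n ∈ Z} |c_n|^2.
Σ |c_n|^2 = 48π^2 + 36

Expand and integrate term by term over [-π, π]:
  ∫ (12x)^2 dx = 144·(2π^3/3); ∫ 2·12·(6)·x dx = 0 (odd integrand); ∫ 6^2 dx = 36·2π.
So (1/(2π)) ∫_{-π}^{π} (12x + 6)^2 dx = 144π^2/3 + 36 = 48π^2 + 36.
Parseval ⇒ Σ |c_n|^2 = 48π^2 + 36.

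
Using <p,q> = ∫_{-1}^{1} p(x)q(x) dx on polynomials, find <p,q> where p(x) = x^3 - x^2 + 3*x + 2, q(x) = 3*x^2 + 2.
<p,q> = 142/15

Expand the product: p(x)·q(x) = 3*x^5 - 3*x^4 + 11*x^3 + 4*x^2 + 6*x + 4.
∫_{-1}^{1} of each monomial x^k gives [2/(k+1) if k even, 0 if k odd]. Integrating term-by-term (or equivalently evaluating the antiderivative F(x) = x^6/2 - 3*x^5/5 + 11*x^4/4 + 4*x^3/3 + 3*x^2 + 4*x at the endpoints):
  F(1) − F(−1) = 659/60 − (91/60) = 142/15.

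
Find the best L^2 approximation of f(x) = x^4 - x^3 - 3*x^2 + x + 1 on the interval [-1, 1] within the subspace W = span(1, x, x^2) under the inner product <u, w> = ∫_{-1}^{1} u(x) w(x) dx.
g(x) = -15*x^2/7 + 2*x/5 + 32/35

The best approximation g ∈ W is the orthogonal projection of f onto W. Writing g = a_0 + a_1 x + a_2 x^2, the coefficients solve the normal equations G · a = b where
  G_{ij} = <φ_i, φ_j> and b_i = <f, φ_i>, with φ_0 = 1, φ_1 = x, φ_2 = x^2.
G =
  [2, 0, 2/3]
  [0, 2/3, 0]
  [2/3, 0, 2/5],
b = (2/5, 4/15, -26/105).
Solving gives a_0 = 32/35, a_1 = 2/5, a_2 = -15/7, so
  g(x) = -15*x^2/7 + 2*x/5 + 32/35.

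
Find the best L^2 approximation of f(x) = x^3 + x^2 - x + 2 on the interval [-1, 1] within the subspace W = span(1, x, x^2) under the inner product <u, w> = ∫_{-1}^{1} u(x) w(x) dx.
g(x) = x^2 - 2*x/5 + 2

The best approximation g ∈ W is the orthogonal projection of f onto W. Writing g = a_0 + a_1 x + a_2 x^2, the coefficients solve the normal equations G · a = b where
  G_{ij} = <φ_i, φ_j> and b_i = <f, φ_i>, with φ_0 = 1, φ_1 = x, φ_2 = x^2.
G =
  [2, 0, 2/3]
  [0, 2/3, 0]
  [2/3, 0, 2/5],
b = (14/3, -4/15, 26/15).
Solving gives a_0 = 2, a_1 = -2/5, a_2 = 1, so
  g(x) = x^2 - 2*x/5 + 2.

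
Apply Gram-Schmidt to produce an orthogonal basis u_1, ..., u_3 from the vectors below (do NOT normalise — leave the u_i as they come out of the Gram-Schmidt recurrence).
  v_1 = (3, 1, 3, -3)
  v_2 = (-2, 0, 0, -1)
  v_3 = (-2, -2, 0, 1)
Orthogonal basis:
  u_1 = (3, 1, 3, -3)
  u_2 = (-47/28, 3/28, 9/28, -37/28)
  u_3 = (-22/131, -216/131, 138/131, 44/131)

Apply the Gram-Schmidt recurrence
  u_1 = v_1
  u_i = v_i − Σ_{j<i} ((v_i · u_j) / (u_j · u_j)) · u_j.

Step by step this gives:
  u_1 = (3, 1, 3, -3)
  u_2 = (-47/28, 3/28, 9/28, -37/28)
  u_3 = (-22/131, -216/131, 138/131, 44/131)

Orthogonality check:
  u_2 · u_1 = 0 (should be 0)
  u_3 · u_1 = 0 (should be 0)
  u_3 · u_2 = 0 (should be 0)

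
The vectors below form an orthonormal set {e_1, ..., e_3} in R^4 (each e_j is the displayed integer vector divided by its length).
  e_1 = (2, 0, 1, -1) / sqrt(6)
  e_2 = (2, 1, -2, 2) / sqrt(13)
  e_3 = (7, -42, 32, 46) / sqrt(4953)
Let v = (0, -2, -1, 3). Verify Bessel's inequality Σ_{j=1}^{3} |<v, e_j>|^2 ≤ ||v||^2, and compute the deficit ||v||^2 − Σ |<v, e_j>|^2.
Σ |<v, e_j>|^2 = 1616/127; ||v||^2 = 14; deficit = 162/127

Write each e_j = u_j / sqrt(<u_j, u_j>) where u_j is the displayed integer vector. Then <v, e_j> = <v, u_j> / sqrt(<u_j, u_j>), so |<v, e_j>|^2 = <v, u_j>^2 / <u_j, u_j>.
Coefficients: <v, e_1> = -4/sqrt(6), <v, e_2> = 6/sqrt(13), <v, e_3> = 190/sqrt(4953).
Square and sum: Σ |<v, e_j>|^2 = 1616/127.
Compute ||v||^2 = v·v = 14.
Deficit = 14 − 1616/127 = 162/127 ≥ 0, confirming Bessel's inequality. (The deficit equals ||v − Σ <v,e_j> e_j||^2, the squared distance from v to span{e_j}.)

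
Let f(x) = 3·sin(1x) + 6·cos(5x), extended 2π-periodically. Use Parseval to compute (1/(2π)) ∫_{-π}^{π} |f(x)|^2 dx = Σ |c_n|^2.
Σ |c_n|^2 = 45/2

Expand |f|^2 and use orthogonality of {sin(nx), cos(mx)} on [-π, π]:
  ∫_{-π}^{π} sin(nx)^2 dx = π, ∫ cos(mx)^2 dx = π, and cross terms integrate to 0.
So ∫_{-π}^{π} f(x)^2 dx = 3^2 · π + 6^2 · π = (9 + 36)π.
Divide by 2π: (9 + 36)/2 = 45/2.
By Parseval, this equals Σ |c_n|^2.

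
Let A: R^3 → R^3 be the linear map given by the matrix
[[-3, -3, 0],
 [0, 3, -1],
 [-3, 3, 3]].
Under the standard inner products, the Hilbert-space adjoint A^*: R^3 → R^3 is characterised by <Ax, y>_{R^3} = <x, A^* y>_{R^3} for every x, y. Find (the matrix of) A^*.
A^* = A^T =
[[-3, 0, -3],
 [-3, 3, 3],
 [0, -1, 3]]

For real matrices with standard dot products, the defining identity <Ax, y> = <x, A^* y> gives (Ax)^T y = x^T (A^*) y, i.e. x^T A^T y = x^T (A^*) y. Since this holds for all x, y, we must have A^* = A^T. Therefore
A^* =
[[-3, 0, -3],
 [-3, 3, 3],
 [0, -1, 3]].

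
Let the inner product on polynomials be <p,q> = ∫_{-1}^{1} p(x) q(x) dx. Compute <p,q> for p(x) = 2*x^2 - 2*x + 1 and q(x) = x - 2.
<p,q> = -8

Expand the product: p(x)·q(x) = 2*x^3 - 6*x^2 + 5*x - 2.
∫_{-1}^{1} of each monomial x^k gives [2/(k+1) if k even, 0 if k odd]. Integrating term-by-term (or equivalently evaluating the antiderivative F(x) = x^4/2 - 2*x^3 + 5*x^2/2 - 2*x at the endpoints):
  F(1) − F(−1) = -1 − (7) = -8.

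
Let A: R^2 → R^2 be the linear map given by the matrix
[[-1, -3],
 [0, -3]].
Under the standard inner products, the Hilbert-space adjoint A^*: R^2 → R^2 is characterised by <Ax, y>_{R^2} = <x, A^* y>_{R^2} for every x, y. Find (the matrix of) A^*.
A^* = A^T =
[[-1, 0],
 [-3, -3]]

For real matrices with standard dot products, the defining identity <Ax, y> = <x, A^* y> gives (Ax)^T y = x^T (A^*) y, i.e. x^T A^T y = x^T (A^*) y. Since this holds for all x, y, we must have A^* = A^T. Therefore
A^* =
[[-1, 0],
 [-3, -3]].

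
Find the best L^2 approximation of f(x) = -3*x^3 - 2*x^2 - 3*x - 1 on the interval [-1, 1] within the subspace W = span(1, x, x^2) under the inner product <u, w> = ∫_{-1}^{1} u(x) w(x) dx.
g(x) = -2*x^2 - 24*x/5 - 1

The best approximation g ∈ W is the orthogonal projection of f onto W. Writing g = a_0 + a_1 x + a_2 x^2, the coefficients solve the normal equations G · a = b where
  G_{ij} = <φ_i, φ_j> and b_i = <f, φ_i>, with φ_0 = 1, φ_1 = x, φ_2 = x^2.
G =
  [2, 0, 2/3]
  [0, 2/3, 0]
  [2/3, 0, 2/5],
b = (-10/3, -16/5, -22/15).
Solving gives a_0 = -1, a_1 = -24/5, a_2 = -2, so
  g(x) = -2*x^2 - 24*x/5 - 1.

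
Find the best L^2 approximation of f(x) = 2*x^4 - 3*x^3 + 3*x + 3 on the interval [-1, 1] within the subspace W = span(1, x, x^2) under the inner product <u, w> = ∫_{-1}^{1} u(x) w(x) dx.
g(x) = 12*x^2/7 + 6*x/5 + 99/35

The best approximation g ∈ W is the orthogonal projection of f onto W. Writing g = a_0 + a_1 x + a_2 x^2, the coefficients solve the normal equations G · a = b where
  G_{ij} = <φ_i, φ_j> and b_i = <f, φ_i>, with φ_0 = 1, φ_1 = x, φ_2 = x^2.
G =
  [2, 0, 2/3]
  [0, 2/3, 0]
  [2/3, 0, 2/5],
b = (34/5, 4/5, 18/7).
Solving gives a_0 = 99/35, a_1 = 6/5, a_2 = 12/7, so
  g(x) = 12*x^2/7 + 6*x/5 + 99/35.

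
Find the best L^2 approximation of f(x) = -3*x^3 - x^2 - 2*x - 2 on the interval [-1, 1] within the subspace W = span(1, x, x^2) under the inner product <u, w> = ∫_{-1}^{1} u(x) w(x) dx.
g(x) = -x^2 - 19*x/5 - 2

The best approximation g ∈ W is the orthogonal projection of f onto W. Writing g = a_0 + a_1 x + a_2 x^2, the coefficients solve the normal equations G · a = b where
  G_{ij} = <φ_i, φ_j> and b_i = <f, φ_i>, with φ_0 = 1, φ_1 = x, φ_2 = x^2.
G =
  [2, 0, 2/3]
  [0, 2/3, 0]
  [2/3, 0, 2/5],
b = (-14/3, -38/15, -26/15).
Solving gives a_0 = -2, a_1 = -19/5, a_2 = -1, so
  g(x) = -x^2 - 19*x/5 - 2.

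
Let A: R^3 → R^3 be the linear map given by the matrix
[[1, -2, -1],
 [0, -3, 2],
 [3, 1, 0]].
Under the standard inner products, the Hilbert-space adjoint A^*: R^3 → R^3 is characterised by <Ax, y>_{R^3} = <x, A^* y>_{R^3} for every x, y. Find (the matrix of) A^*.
A^* = A^T =
[[1, 0, 3],
 [-2, -3, 1],
 [-1, 2, 0]]

For real matrices with standard dot products, the defining identity <Ax, y> = <x, A^* y> gives (Ax)^T y = x^T (A^*) y, i.e. x^T A^T y = x^T (A^*) y. Since this holds for all x, y, we must have A^* = A^T. Therefore
A^* =
[[1, 0, 3],
 [-2, -3, 1],
 [-1, 2, 0]].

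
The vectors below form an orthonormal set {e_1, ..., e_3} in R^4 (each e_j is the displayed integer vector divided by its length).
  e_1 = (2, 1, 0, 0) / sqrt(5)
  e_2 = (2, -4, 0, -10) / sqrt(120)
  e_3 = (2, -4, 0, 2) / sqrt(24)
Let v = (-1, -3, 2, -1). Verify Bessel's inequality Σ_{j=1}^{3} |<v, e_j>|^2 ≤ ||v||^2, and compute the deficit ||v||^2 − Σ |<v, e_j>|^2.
Σ |<v, e_j>|^2 = 11; ||v||^2 = 15; deficit = 4

Write each e_j = u_j / sqrt(<u_j, u_j>) where u_j is the displayed integer vector. Then <v, e_j> = <v, u_j> / sqrt(<u_j, u_j>), so |<v, e_j>|^2 = <v, u_j>^2 / <u_j, u_j>.
Coefficients: <v, e_1> = -5/sqrt(5), <v, e_2> = 20/sqrt(120), <v, e_3> = 8/sqrt(24).
Square and sum: Σ |<v, e_j>|^2 = 11.
Compute ||v||^2 = v·v = 15.
Deficit = 15 − 11 = 4 ≥ 0, confirming Bessel's inequality. (The deficit equals ||v − Σ <v,e_j> e_j||^2, the squared distance from v to span{e_j}.)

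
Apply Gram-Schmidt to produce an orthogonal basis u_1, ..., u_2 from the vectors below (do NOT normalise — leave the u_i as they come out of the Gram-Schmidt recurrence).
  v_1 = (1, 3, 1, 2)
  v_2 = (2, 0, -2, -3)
Orthogonal basis:
  u_1 = (1, 3, 1, 2)
  u_2 = (12/5, 6/5, -8/5, -11/5)

Apply the Gram-Schmidt recurrence
  u_1 = v_1
  u_i = v_i − Σ_{j<i} ((v_i · u_j) / (u_j · u_j)) · u_j.

Step by step this gives:
  u_1 = (1, 3, 1, 2)
  u_2 = (12/5, 6/5, -8/5, -11/5)

Orthogonality check:
  u_2 · u_1 = 0 (should be 0)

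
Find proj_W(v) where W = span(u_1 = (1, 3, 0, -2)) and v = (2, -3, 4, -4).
proj_W(v) = (1/14, 3/14, 0, -1/7)

Set up U = [u_1 | ... | u_1] ∈ R^(4×1). The projector onto W = col(U) is P = U (U^T U)^(-1) U^T.
Compute U^T U =
  [14],
and U^T v = (1).
Solve U^T U · c = U^T v for the coefficients: c = (1/14). The projection is proj_W(v) = U c.
Check: (v - proj_W(v)) · u_1 = 0  (should be 0).
Result: proj_W(v) = (1/14, 3/14, 0, -1/7).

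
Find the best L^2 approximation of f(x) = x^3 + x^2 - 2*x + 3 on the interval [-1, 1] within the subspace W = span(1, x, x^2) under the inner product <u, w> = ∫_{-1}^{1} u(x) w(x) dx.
g(x) = x^2 - 7*x/5 + 3

The best approximation g ∈ W is the orthogonal projection of f onto W. Writing g = a_0 + a_1 x + a_2 x^2, the coefficients solve the normal equations G · a = b where
  G_{ij} = <φ_i, φ_j> and b_i = <f, φ_i>, with φ_0 = 1, φ_1 = x, φ_2 = x^2.
G =
  [2, 0, 2/3]
  [0, 2/3, 0]
  [2/3, 0, 2/5],
b = (20/3, -14/15, 12/5).
Solving gives a_0 = 3, a_1 = -7/5, a_2 = 1, so
  g(x) = x^2 - 7*x/5 + 3.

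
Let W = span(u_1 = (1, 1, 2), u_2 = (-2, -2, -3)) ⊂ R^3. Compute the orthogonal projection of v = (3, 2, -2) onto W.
proj_W(v) = (5/2, 5/2, -2)

Set up U = [u_1 | ... | u_2] ∈ R^(3×2). The projector onto W = col(U) is P = U (U^T U)^(-1) U^T.
Compute U^T U =
  [6, -10]
  [-10, 17],
and U^T v = (1, -4).
Solve U^T U · c = U^T v for the coefficients: c = (-23/2, -7). The projection is proj_W(v) = U c.
Check: (v - proj_W(v)) · u_1 = 0  (should be 0).
Check: (v - proj_W(v)) · u_2 = 0  (should be 0).
Result: proj_W(v) = (5/2, 5/2, -2).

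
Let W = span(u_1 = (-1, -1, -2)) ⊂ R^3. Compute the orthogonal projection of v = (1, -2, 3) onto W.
proj_W(v) = (5/6, 5/6, 5/3)

Set up U = [u_1 | ... | u_1] ∈ R^(3×1). The projector onto W = col(U) is P = U (U^T U)^(-1) U^T.
Compute U^T U =
  [6],
and U^T v = (-5).
Solve U^T U · c = U^T v for the coefficients: c = (-5/6). The projection is proj_W(v) = U c.
Check: (v - proj_W(v)) · u_1 = 0  (should be 0).
Result: proj_W(v) = (5/6, 5/6, 5/3).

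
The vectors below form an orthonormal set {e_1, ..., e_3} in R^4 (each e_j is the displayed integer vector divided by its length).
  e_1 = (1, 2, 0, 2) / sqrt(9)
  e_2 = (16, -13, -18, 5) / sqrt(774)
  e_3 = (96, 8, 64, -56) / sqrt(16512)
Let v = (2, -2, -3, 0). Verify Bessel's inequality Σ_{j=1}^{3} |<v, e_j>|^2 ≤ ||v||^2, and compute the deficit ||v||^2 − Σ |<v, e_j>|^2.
Σ |<v, e_j>|^2 = 50/3; ||v||^2 = 17; deficit = 1/3

Write each e_j = u_j / sqrt(<u_j, u_j>) where u_j is the displayed integer vector. Then <v, e_j> = <v, u_j> / sqrt(<u_j, u_j>), so |<v, e_j>|^2 = <v, u_j>^2 / <u_j, u_j>.
Coefficients: <v, e_1> = -2/sqrt(9), <v, e_2> = 112/sqrt(774), <v, e_3> = -16/sqrt(16512).
Square and sum: Σ |<v, e_j>|^2 = 50/3.
Compute ||v||^2 = v·v = 17.
Deficit = 17 − 50/3 = 1/3 ≥ 0, confirming Bessel's inequality. (The deficit equals ||v − Σ <v,e_j> e_j||^2, the squared distance from v to span{e_j}.)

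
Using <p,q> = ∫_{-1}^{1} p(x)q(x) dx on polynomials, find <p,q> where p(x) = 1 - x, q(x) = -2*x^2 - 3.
<p,q> = -22/3

Expand the product: p(x)·q(x) = 2*x^3 - 2*x^2 + 3*x - 3.
∫_{-1}^{1} of each monomial x^k gives [2/(k+1) if k even, 0 if k odd]. Integrating term-by-term (or equivalently evaluating the antiderivative F(x) = x^4/2 - 2*x^3/3 + 3*x^2/2 - 3*x at the endpoints):
  F(1) − F(−1) = -5/3 − (17/3) = -22/3.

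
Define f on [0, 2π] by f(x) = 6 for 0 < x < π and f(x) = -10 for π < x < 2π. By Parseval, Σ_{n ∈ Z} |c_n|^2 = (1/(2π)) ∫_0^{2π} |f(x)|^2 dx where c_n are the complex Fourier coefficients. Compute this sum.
Σ |c_n|^2 = 68

Parseval equates the L^2 energy of f (normalised by 1/(2π)) with the ℓ^2 sum of its Fourier coefficients: (1/(2π)) ∫_0^{2π} |f|^2 = Σ |c_n|^2.
Compute the left side: (1/(2π)) [∫_0^π 6^2 dx + ∫_π^{2π} (-10)^2 dx] = (1/(2π)) · (36π + 100π) = (36 + 100)/2 = 68.
So Σ_{n ∈ Z} |c_n|^2 = 68.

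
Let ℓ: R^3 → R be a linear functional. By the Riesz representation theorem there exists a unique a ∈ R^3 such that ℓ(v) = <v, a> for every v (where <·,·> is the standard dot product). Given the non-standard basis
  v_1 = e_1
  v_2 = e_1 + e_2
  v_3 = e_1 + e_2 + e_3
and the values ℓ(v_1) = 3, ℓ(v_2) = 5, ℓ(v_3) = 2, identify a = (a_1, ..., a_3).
a = (3, 2, -3)

Write a = (a_1, ..., a_3) in the standard basis. For each basis vector v_i, ℓ(v_i) = <v_i, a> is a linear equation in the a_j's. Collect the n equations into a matrix system V a = ℓ, where row i of V is v_i (expressed in the standard basis). Since V is invertible (lower-triangular with 1s on the diagonal, up to permutation), solve by back-substitution:
  V =
[[1, 0, 0],
 [1, 1, 0],
 [1, 1, 1]]
  V a = (3, 5, 2)
Solving gives a = (3, 2, -3).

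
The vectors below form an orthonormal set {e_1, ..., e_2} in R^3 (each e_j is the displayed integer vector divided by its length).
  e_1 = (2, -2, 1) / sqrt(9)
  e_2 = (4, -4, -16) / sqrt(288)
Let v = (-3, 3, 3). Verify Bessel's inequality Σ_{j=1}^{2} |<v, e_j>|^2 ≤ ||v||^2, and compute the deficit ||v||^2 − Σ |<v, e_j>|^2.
Σ |<v, e_j>|^2 = 27; ||v||^2 = 27; deficit = 0

Write each e_j = u_j / sqrt(<u_j, u_j>) where u_j is the displayed integer vector. Then <v, e_j> = <v, u_j> / sqrt(<u_j, u_j>), so |<v, e_j>|^2 = <v, u_j>^2 / <u_j, u_j>.
Coefficients: <v, e_1> = -9/sqrt(9), <v, e_2> = -72/sqrt(288).
Square and sum: Σ |<v, e_j>|^2 = 27.
Compute ||v||^2 = v·v = 27.
Deficit = 27 − 27 = 0 ≥ 0, confirming Bessel's inequality. (The deficit equals ||v − Σ <v,e_j> e_j||^2, the squared distance from v to span{e_j}.)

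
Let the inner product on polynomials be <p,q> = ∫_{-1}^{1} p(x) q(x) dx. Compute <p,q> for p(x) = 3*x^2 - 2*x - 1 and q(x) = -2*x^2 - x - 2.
<p,q> = 4/15

Expand the product: p(x)·q(x) = -6*x^4 + x^3 - 2*x^2 + 5*x + 2.
∫_{-1}^{1} of each monomial x^k gives [2/(k+1) if k even, 0 if k odd]. Integrating term-by-term (or equivalently evaluating the antiderivative F(x) = -6*x^5/5 + x^4/4 - 2*x^3/3 + 5*x^2/2 + 2*x at the endpoints):
  F(1) − F(−1) = 173/60 − (157/60) = 4/15.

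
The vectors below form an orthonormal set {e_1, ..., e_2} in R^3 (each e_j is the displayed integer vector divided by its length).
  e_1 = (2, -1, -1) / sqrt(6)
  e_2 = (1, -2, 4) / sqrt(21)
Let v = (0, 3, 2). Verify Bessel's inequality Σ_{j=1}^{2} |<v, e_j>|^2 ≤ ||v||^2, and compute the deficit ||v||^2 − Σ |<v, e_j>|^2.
Σ |<v, e_j>|^2 = 61/14; ||v||^2 = 13; deficit = 121/14

Write each e_j = u_j / sqrt(<u_j, u_j>) where u_j is the displayed integer vector. Then <v, e_j> = <v, u_j> / sqrt(<u_j, u_j>), so |<v, e_j>|^2 = <v, u_j>^2 / <u_j, u_j>.
Coefficients: <v, e_1> = -5/sqrt(6), <v, e_2> = 2/sqrt(21).
Square and sum: Σ |<v, e_j>|^2 = 61/14.
Compute ||v||^2 = v·v = 13.
Deficit = 13 − 61/14 = 121/14 ≥ 0, confirming Bessel's inequality. (The deficit equals ||v − Σ <v,e_j> e_j||^2, the squared distance from v to span{e_j}.)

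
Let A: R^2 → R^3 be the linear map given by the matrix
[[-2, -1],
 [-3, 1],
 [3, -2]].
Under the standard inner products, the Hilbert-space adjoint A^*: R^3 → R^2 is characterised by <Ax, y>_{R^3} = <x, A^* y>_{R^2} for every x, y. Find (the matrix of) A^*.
A^* = A^T =
[[-2, -3, 3],
 [-1, 1, -2]]

For real matrices with standard dot products, the defining identity <Ax, y> = <x, A^* y> gives (Ax)^T y = x^T (A^*) y, i.e. x^T A^T y = x^T (A^*) y. Since this holds for all x, y, we must have A^* = A^T. Therefore
A^* =
[[-2, -3, 3],
 [-1, 1, -2]].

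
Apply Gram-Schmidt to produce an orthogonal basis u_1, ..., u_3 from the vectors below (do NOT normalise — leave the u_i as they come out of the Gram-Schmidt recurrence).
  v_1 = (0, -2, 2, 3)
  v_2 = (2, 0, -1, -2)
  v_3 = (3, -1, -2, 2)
Orthogonal basis:
  u_1 = (0, -2, 2, 3)
  u_2 = (2, -16/17, -1/17, -10/17)
  u_3 = (67/89, 47/89, -214/89, 174/89)

Apply the Gram-Schmidt recurrence
  u_1 = v_1
  u_i = v_i − Σ_{j<i} ((v_i · u_j) / (u_j · u_j)) · u_j.

Step by step this gives:
  u_1 = (0, -2, 2, 3)
  u_2 = (2, -16/17, -1/17, -10/17)
  u_3 = (67/89, 47/89, -214/89, 174/89)

Orthogonality check:
  u_2 · u_1 = 0 (should be 0)
  u_3 · u_1 = 0 (should be 0)
  u_3 · u_2 = 0 (should be 0)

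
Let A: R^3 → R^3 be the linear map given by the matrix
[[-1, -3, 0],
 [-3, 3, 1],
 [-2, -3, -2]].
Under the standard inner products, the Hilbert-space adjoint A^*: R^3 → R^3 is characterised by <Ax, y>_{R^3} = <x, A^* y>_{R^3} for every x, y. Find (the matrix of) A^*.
A^* = A^T =
[[-1, -3, -2],
 [-3, 3, -3],
 [0, 1, -2]]

For real matrices with standard dot products, the defining identity <Ax, y> = <x, A^* y> gives (Ax)^T y = x^T (A^*) y, i.e. x^T A^T y = x^T (A^*) y. Since this holds for all x, y, we must have A^* = A^T. Therefore
A^* =
[[-1, -3, -2],
 [-3, 3, -3],
 [0, 1, -2]].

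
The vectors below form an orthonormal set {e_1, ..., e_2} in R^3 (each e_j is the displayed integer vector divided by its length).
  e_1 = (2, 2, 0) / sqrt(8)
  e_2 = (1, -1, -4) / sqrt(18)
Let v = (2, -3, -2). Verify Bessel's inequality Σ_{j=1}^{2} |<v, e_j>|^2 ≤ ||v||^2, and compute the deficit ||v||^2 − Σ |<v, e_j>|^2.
Σ |<v, e_j>|^2 = 89/9; ||v||^2 = 17; deficit = 64/9

Write each e_j = u_j / sqrt(<u_j, u_j>) where u_j is the displayed integer vector. Then <v, e_j> = <v, u_j> / sqrt(<u_j, u_j>), so |<v, e_j>|^2 = <v, u_j>^2 / <u_j, u_j>.
Coefficients: <v, e_1> = -2/sqrt(8), <v, e_2> = 13/sqrt(18).
Square and sum: Σ |<v, e_j>|^2 = 89/9.
Compute ||v||^2 = v·v = 17.
Deficit = 17 − 89/9 = 64/9 ≥ 0, confirming Bessel's inequality. (The deficit equals ||v − Σ <v,e_j> e_j||^2, the squared distance from v to span{e_j}.)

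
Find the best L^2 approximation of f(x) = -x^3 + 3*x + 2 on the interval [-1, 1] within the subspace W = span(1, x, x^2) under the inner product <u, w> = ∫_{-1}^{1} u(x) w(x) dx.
g(x) = 12*x/5 + 2

The best approximation g ∈ W is the orthogonal projection of f onto W. Writing g = a_0 + a_1 x + a_2 x^2, the coefficients solve the normal equations G · a = b where
  G_{ij} = <φ_i, φ_j> and b_i = <f, φ_i>, with φ_0 = 1, φ_1 = x, φ_2 = x^2.
G =
  [2, 0, 2/3]
  [0, 2/3, 0]
  [2/3, 0, 2/5],
b = (4, 8/5, 4/3).
Solving gives a_0 = 2, a_1 = 12/5, a_2 = 0, so
  g(x) = 12*x/5 + 2.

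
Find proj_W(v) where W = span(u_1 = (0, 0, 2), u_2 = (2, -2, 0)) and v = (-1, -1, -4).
proj_W(v) = (0, 0, -4)

Set up U = [u_1 | ... | u_2] ∈ R^(3×2). The projector onto W = col(U) is P = U (U^T U)^(-1) U^T.
Compute U^T U =
  [4, 0]
  [0, 8],
and U^T v = (-8, 0).
Solve U^T U · c = U^T v for the coefficients: c = (-2, 0). The projection is proj_W(v) = U c.
Check: (v - proj_W(v)) · u_1 = 0  (should be 0).
Check: (v - proj_W(v)) · u_2 = 0  (should be 0).
Result: proj_W(v) = (0, 0, -4).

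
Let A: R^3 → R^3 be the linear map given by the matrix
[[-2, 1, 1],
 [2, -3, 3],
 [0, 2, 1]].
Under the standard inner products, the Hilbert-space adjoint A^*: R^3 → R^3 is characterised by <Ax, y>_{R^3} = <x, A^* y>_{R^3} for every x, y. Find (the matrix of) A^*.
A^* = A^T =
[[-2, 2, 0],
 [1, -3, 2],
 [1, 3, 1]]

For real matrices with standard dot products, the defining identity <Ax, y> = <x, A^* y> gives (Ax)^T y = x^T (A^*) y, i.e. x^T A^T y = x^T (A^*) y. Since this holds for all x, y, we must have A^* = A^T. Therefore
A^* =
[[-2, 2, 0],
 [1, -3, 2],
 [1, 3, 1]].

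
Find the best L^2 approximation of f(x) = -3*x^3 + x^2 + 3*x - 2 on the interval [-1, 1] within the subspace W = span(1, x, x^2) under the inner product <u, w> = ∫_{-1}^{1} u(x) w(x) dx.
g(x) = x^2 + 6*x/5 - 2

The best approximation g ∈ W is the orthogonal projection of f onto W. Writing g = a_0 + a_1 x + a_2 x^2, the coefficients solve the normal equations G · a = b where
  G_{ij} = <φ_i, φ_j> and b_i = <f, φ_i>, with φ_0 = 1, φ_1 = x, φ_2 = x^2.
G =
  [2, 0, 2/3]
  [0, 2/3, 0]
  [2/3, 0, 2/5],
b = (-10/3, 4/5, -14/15).
Solving gives a_0 = -2, a_1 = 6/5, a_2 = 1, so
  g(x) = x^2 + 6*x/5 - 2.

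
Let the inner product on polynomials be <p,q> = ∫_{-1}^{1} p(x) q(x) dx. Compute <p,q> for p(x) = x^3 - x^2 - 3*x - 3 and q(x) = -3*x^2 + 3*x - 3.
<p,q> = 112/5

Expand the product: p(x)·q(x) = -3*x^5 + 6*x^4 + 3*x^3 + 3*x^2 + 9.
∫_{-1}^{1} of each monomial x^k gives [2/(k+1) if k even, 0 if k odd]. Integrating term-by-term (or equivalently evaluating the antiderivative F(x) = -x^6/2 + 6*x^5/5 + 3*x^4/4 + x^3 + 9*x at the endpoints):
  F(1) − F(−1) = 229/20 − (-219/20) = 112/5.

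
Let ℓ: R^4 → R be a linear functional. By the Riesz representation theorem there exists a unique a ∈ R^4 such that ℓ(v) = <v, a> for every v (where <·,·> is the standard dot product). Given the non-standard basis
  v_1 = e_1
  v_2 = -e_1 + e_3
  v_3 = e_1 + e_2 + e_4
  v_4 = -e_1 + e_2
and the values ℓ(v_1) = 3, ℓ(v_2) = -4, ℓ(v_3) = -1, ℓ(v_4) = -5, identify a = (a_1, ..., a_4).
a = (3, -2, -1, -2)

Write a = (a_1, ..., a_4) in the standard basis. For each basis vector v_i, ℓ(v_i) = <v_i, a> is a linear equation in the a_j's. Collect the n equations into a matrix system V a = ℓ, where row i of V is v_i (expressed in the standard basis). Since V is invertible (lower-triangular with 1s on the diagonal, up to permutation), solve by back-substitution:
  V =
[[1, 0, 0, 0],
 [-1, 0, 1, 0],
 [1, 1, 0, 1],
 [-1, 1, 0, 0]]
  V a = (3, -4, -1, -5)
Solving gives a = (3, -2, -1, -2).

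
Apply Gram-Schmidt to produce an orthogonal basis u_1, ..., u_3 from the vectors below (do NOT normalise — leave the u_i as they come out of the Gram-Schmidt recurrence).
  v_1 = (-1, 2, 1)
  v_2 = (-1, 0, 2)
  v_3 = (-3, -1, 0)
Orthogonal basis:
  u_1 = (-1, 2, 1)
  u_2 = (-1/2, -1, 3/2)
  u_3 = (-52/21, -13/21, -26/21)

Apply the Gram-Schmidt recurrence
  u_1 = v_1
  u_i = v_i − Σ_{j<i} ((v_i · u_j) / (u_j · u_j)) · u_j.

Step by step this gives:
  u_1 = (-1, 2, 1)
  u_2 = (-1/2, -1, 3/2)
  u_3 = (-52/21, -13/21, -26/21)

Orthogonality check:
  u_2 · u_1 = 0 (should be 0)
  u_3 · u_1 = 0 (should be 0)
  u_3 · u_2 = 0 (should be 0)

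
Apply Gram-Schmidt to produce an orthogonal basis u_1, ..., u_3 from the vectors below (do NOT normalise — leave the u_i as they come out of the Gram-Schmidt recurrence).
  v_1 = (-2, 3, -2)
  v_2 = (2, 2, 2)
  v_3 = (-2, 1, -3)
Orthogonal basis:
  u_1 = (-2, 3, -2)
  u_2 = (30/17, 40/17, 30/17)
  u_3 = (1/2, 0, -1/2)

Apply the Gram-Schmidt recurrence
  u_1 = v_1
  u_i = v_i − Σ_{j<i} ((v_i · u_j) / (u_j · u_j)) · u_j.

Step by step this gives:
  u_1 = (-2, 3, -2)
  u_2 = (30/17, 40/17, 30/17)
  u_3 = (1/2, 0, -1/2)

Orthogonality check:
  u_2 · u_1 = 0 (should be 0)
  u_3 · u_1 = 0 (should be 0)
  u_3 · u_2 = 0 (should be 0)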